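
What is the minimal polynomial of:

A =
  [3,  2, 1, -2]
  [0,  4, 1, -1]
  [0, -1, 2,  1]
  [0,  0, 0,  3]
x^3 - 9*x^2 + 27*x - 27

The characteristic polynomial is χ_A(x) = (x - 3)^4, so the eigenvalues are known. The minimal polynomial is
  m_A(x) = Π_λ (x − λ)^{k_λ}
where k_λ is the size of the *largest* Jordan block for λ (equivalently, the smallest k with (A − λI)^k v = 0 for every generalised eigenvector v of λ).

  λ = 3: largest Jordan block has size 3, contributing (x − 3)^3

So m_A(x) = (x - 3)^3 = x^3 - 9*x^2 + 27*x - 27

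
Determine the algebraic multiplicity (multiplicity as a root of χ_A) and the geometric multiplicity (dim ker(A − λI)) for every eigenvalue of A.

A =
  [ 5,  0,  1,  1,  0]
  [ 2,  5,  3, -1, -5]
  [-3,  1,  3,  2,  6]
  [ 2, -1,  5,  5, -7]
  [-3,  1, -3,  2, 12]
λ = 6: alg = 5, geom = 2

Step 1 — factor the characteristic polynomial to read off the algebraic multiplicities:
  χ_A(x) = (x - 6)^5

Step 2 — compute geometric multiplicities via the rank-nullity identity g(λ) = n − rank(A − λI):
  rank(A − (6)·I) = 3, so dim ker(A − (6)·I) = n − 3 = 2

Summary:
  λ = 6: algebraic multiplicity = 5, geometric multiplicity = 2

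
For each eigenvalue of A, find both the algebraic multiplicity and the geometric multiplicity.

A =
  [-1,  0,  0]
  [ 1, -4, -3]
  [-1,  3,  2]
λ = -1: alg = 3, geom = 2

Step 1 — factor the characteristic polynomial to read off the algebraic multiplicities:
  χ_A(x) = (x + 1)^3

Step 2 — compute geometric multiplicities via the rank-nullity identity g(λ) = n − rank(A − λI):
  rank(A − (-1)·I) = 1, so dim ker(A − (-1)·I) = n − 1 = 2

Summary:
  λ = -1: algebraic multiplicity = 3, geometric multiplicity = 2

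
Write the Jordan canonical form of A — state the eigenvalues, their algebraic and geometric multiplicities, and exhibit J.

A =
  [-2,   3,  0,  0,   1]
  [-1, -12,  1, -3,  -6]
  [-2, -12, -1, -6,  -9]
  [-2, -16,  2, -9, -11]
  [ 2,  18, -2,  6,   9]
J_3(-3) ⊕ J_2(-3)

The characteristic polynomial is
  det(x·I − A) = x^5 + 15*x^4 + 90*x^3 + 270*x^2 + 405*x + 243 = (x + 3)^5

Eigenvalues and multiplicities (the geometric multiplicity of λ is n − rank(A − λI), which equals the number of Jordan blocks for λ):
  λ = -3: algebraic multiplicity = 5, geometric multiplicity = 2

Determining the block sizes for each eigenvalue:
  λ = -3: with am = 5 and gm = 2, the partition is not yet determined (e.g. several partitions of 5 into 2 parts exist). Let N = A − (-3)·I. Computing rank(N^1) = 3, rank(N^2) = 1, rank(N^3) = 0; the number of blocks of size ≥ j is rank(N^{j−1}) − rank(N^j), giving [2, 2, 1]. So we have 1 block(s) of size 3, 1 block(s) of size 2 → block sizes [3, 2]

Assembling the blocks gives a Jordan form
J =
  [-3,  1,  0,  0,  0]
  [ 0, -3,  1,  0,  0]
  [ 0,  0, -3,  0,  0]
  [ 0,  0,  0, -3,  1]
  [ 0,  0,  0,  0, -3]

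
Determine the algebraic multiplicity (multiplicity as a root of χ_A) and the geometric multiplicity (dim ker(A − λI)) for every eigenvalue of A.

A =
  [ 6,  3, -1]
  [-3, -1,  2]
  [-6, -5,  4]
λ = 3: alg = 3, geom = 1

Step 1 — factor the characteristic polynomial to read off the algebraic multiplicities:
  χ_A(x) = (x - 3)^3

Step 2 — compute geometric multiplicities via the rank-nullity identity g(λ) = n − rank(A − λI):
  rank(A − (3)·I) = 2, so dim ker(A − (3)·I) = n − 2 = 1

Summary:
  λ = 3: algebraic multiplicity = 3, geometric multiplicity = 1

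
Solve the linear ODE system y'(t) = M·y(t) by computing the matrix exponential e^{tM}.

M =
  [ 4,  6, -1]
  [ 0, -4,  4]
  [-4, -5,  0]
e^{tM} =
  [10*t^2 + 4*t + 1, 5*t^2/2 + 6*t, 10*t^2 - t]
  [-8*t^2, -2*t^2 - 4*t + 1, -8*t^2 + 4*t]
  [-8*t^2 - 4*t, -2*t^2 - 5*t, 1 - 8*t^2]

Strategy: write M = P · J · P⁻¹ where J is a Jordan canonical form, so e^{tM} = P · e^{tJ} · P⁻¹, and e^{tJ} can be computed block-by-block.

M has Jordan form
J =
  [0, 1, 0]
  [0, 0, 1]
  [0, 0, 0]
(up to reordering of blocks).

Per-block formulas:
  For a 3×3 Jordan block J_3(0): exp(t · J_3(0)) = e^(0t)·(I + t·N + (t^2/2)·N^2), where N is the 3×3 nilpotent shift.

After assembling e^{tJ} and conjugating by P, we get:

e^{tM} =
  [10*t^2 + 4*t + 1, 5*t^2/2 + 6*t, 10*t^2 - t]
  [-8*t^2, -2*t^2 - 4*t + 1, -8*t^2 + 4*t]
  [-8*t^2 - 4*t, -2*t^2 - 5*t, 1 - 8*t^2]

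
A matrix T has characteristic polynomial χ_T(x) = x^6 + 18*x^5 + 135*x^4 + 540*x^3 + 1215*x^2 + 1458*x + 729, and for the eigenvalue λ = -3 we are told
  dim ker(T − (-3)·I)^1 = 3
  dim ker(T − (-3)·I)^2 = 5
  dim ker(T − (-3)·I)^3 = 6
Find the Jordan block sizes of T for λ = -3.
Block sizes for λ = -3: [3, 2, 1]

From the dimensions of kernels of powers, the number of Jordan blocks of size at least j is d_j − d_{j−1} where d_j = dim ker(N^j) (with d_0 = 0). Computing the differences gives [3, 2, 1].
The number of blocks of size exactly k is (#blocks of size ≥ k) − (#blocks of size ≥ k + 1), so the partition is: 1 block(s) of size 1, 1 block(s) of size 2, 1 block(s) of size 3.
In nonincreasing order the block sizes are [3, 2, 1].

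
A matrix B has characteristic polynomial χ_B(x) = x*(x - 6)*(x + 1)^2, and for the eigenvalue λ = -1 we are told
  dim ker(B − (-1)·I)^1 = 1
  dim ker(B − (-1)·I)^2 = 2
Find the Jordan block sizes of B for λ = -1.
Block sizes for λ = -1: [2]

From the dimensions of kernels of powers, the number of Jordan blocks of size at least j is d_j − d_{j−1} where d_j = dim ker(N^j) (with d_0 = 0). Computing the differences gives [1, 1].
The number of blocks of size exactly k is (#blocks of size ≥ k) − (#blocks of size ≥ k + 1), so the partition is: 1 block(s) of size 2.
In nonincreasing order the block sizes are [2].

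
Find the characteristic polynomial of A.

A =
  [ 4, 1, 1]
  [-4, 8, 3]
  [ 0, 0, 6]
x^3 - 18*x^2 + 108*x - 216

Expanding det(x·I − A) (e.g. by cofactor expansion or by noting that A is similar to its Jordan form J, which has the same characteristic polynomial as A) gives
  χ_A(x) = x^3 - 18*x^2 + 108*x - 216
which factors as (x - 6)^3. The eigenvalues (with algebraic multiplicities) are λ = 6 with multiplicity 3.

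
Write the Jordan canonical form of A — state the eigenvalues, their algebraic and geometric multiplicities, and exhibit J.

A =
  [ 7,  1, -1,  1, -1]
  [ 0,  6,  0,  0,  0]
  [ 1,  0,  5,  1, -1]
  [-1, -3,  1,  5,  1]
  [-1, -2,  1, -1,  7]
J_2(6) ⊕ J_2(6) ⊕ J_1(6)

The characteristic polynomial is
  det(x·I − A) = x^5 - 30*x^4 + 360*x^3 - 2160*x^2 + 6480*x - 7776 = (x - 6)^5

Eigenvalues and multiplicities (the geometric multiplicity of λ is n − rank(A − λI), which equals the number of Jordan blocks for λ):
  λ = 6: algebraic multiplicity = 5, geometric multiplicity = 3

Determining the block sizes for each eigenvalue:
  λ = 6: with am = 5 and gm = 3, the partition is not yet determined (e.g. several partitions of 5 into 3 parts exist). Let N = A − (6)·I. Computing rank(N^1) = 2, rank(N^2) = 0; the number of blocks of size ≥ j is rank(N^{j−1}) − rank(N^j), giving [3, 2]. So we have 2 block(s) of size 2, 1 block(s) of size 1 → block sizes [2, 2, 1]

Assembling the blocks gives a Jordan form
J =
  [6, 1, 0, 0, 0]
  [0, 6, 0, 0, 0]
  [0, 0, 6, 1, 0]
  [0, 0, 0, 6, 0]
  [0, 0, 0, 0, 6]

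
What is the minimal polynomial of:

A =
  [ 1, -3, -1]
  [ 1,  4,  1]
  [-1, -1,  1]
x^3 - 6*x^2 + 12*x - 8

The characteristic polynomial is χ_A(x) = (x - 2)^3, so the eigenvalues are known. The minimal polynomial is
  m_A(x) = Π_λ (x − λ)^{k_λ}
where k_λ is the size of the *largest* Jordan block for λ (equivalently, the smallest k with (A − λI)^k v = 0 for every generalised eigenvector v of λ).

  λ = 2: largest Jordan block has size 3, contributing (x − 2)^3

So m_A(x) = (x - 2)^3 = x^3 - 6*x^2 + 12*x - 8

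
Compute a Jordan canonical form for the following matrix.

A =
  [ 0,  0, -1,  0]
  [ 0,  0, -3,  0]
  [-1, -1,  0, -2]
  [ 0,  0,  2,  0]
J_3(0) ⊕ J_1(0)

The characteristic polynomial is
  det(x·I − A) = x^4

Eigenvalues and multiplicities (the geometric multiplicity of λ is n − rank(A − λI), which equals the number of Jordan blocks for λ):
  λ = 0: algebraic multiplicity = 4, geometric multiplicity = 2

Determining the block sizes for each eigenvalue:
  λ = 0: with am = 4 and gm = 2, the partition is not yet determined (e.g. several partitions of 4 into 2 parts exist). Let N = A − (0)·I. Computing rank(N^1) = 2, rank(N^2) = 1, rank(N^3) = 0; the number of blocks of size ≥ j is rank(N^{j−1}) − rank(N^j), giving [2, 1, 1]. So we have 1 block(s) of size 3, 1 block(s) of size 1 → block sizes [3, 1]

Assembling the blocks gives a Jordan form
J =
  [0, 1, 0, 0]
  [0, 0, 1, 0]
  [0, 0, 0, 0]
  [0, 0, 0, 0]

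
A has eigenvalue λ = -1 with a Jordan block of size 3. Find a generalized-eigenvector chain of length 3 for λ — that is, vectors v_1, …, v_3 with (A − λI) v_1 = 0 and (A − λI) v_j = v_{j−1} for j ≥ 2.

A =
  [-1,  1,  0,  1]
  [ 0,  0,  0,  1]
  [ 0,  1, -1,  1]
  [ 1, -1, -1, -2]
A Jordan chain for λ = -1 of length 3:
v_1 = (1, 1, 1, -1)ᵀ
v_2 = (0, 0, 0, 1)ᵀ
v_3 = (1, 0, 0, 0)ᵀ

Let N = A − (-1)·I. We want v_3 with N^3 v_3 = 0 but N^2 v_3 ≠ 0; then v_{j-1} := N · v_j for j = 3, …, 2.

Pick v_3 = (1, 0, 0, 0)ᵀ.
Then v_2 = N · v_3 = (0, 0, 0, 1)ᵀ.
Then v_1 = N · v_2 = (1, 1, 1, -1)ᵀ.

Sanity check: (A − (-1)·I) v_1 = (0, 0, 0, 0)ᵀ = 0. ✓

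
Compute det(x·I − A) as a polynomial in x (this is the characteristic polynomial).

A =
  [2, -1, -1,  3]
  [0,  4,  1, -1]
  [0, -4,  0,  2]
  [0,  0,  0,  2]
x^4 - 8*x^3 + 24*x^2 - 32*x + 16

Expanding det(x·I − A) (e.g. by cofactor expansion or by noting that A is similar to its Jordan form J, which has the same characteristic polynomial as A) gives
  χ_A(x) = x^4 - 8*x^3 + 24*x^2 - 32*x + 16
which factors as (x - 2)^4. The eigenvalues (with algebraic multiplicities) are λ = 2 with multiplicity 4.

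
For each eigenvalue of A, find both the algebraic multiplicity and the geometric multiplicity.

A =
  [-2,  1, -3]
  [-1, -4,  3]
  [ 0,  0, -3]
λ = -3: alg = 3, geom = 2

Step 1 — factor the characteristic polynomial to read off the algebraic multiplicities:
  χ_A(x) = (x + 3)^3

Step 2 — compute geometric multiplicities via the rank-nullity identity g(λ) = n − rank(A − λI):
  rank(A − (-3)·I) = 1, so dim ker(A − (-3)·I) = n − 1 = 2

Summary:
  λ = -3: algebraic multiplicity = 3, geometric multiplicity = 2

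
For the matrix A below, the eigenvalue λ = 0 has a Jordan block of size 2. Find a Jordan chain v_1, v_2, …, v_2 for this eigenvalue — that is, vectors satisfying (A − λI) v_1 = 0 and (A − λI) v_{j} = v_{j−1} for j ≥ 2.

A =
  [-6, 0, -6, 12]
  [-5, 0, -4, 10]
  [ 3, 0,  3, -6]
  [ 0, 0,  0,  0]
A Jordan chain for λ = 0 of length 2:
v_1 = (0, -1, 0, 0)ᵀ
v_2 = (1, 0, -1, 0)ᵀ

Let N = A − (0)·I. We want v_2 with N^2 v_2 = 0 but N^1 v_2 ≠ 0; then v_{j-1} := N · v_j for j = 2, …, 2.

Pick v_2 = (1, 0, -1, 0)ᵀ.
Then v_1 = N · v_2 = (0, -1, 0, 0)ᵀ.

Sanity check: (A − (0)·I) v_1 = (0, 0, 0, 0)ᵀ = 0. ✓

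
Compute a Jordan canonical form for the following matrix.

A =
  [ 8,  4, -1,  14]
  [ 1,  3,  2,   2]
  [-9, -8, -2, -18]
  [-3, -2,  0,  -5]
J_3(1) ⊕ J_1(1)

The characteristic polynomial is
  det(x·I − A) = x^4 - 4*x^3 + 6*x^2 - 4*x + 1 = (x - 1)^4

Eigenvalues and multiplicities (the geometric multiplicity of λ is n − rank(A − λI), which equals the number of Jordan blocks for λ):
  λ = 1: algebraic multiplicity = 4, geometric multiplicity = 2

Determining the block sizes for each eigenvalue:
  λ = 1: with am = 4 and gm = 2, the partition is not yet determined (e.g. several partitions of 4 into 2 parts exist). Let N = A − (1)·I. Computing rank(N^1) = 2, rank(N^2) = 1, rank(N^3) = 0; the number of blocks of size ≥ j is rank(N^{j−1}) − rank(N^j), giving [2, 1, 1]. So we have 1 block(s) of size 3, 1 block(s) of size 1 → block sizes [3, 1]

Assembling the blocks gives a Jordan form
J =
  [1, 1, 0, 0]
  [0, 1, 1, 0]
  [0, 0, 1, 0]
  [0, 0, 0, 1]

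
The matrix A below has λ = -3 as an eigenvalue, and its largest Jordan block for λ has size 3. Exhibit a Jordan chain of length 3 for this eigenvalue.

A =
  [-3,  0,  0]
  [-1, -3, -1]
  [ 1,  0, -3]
A Jordan chain for λ = -3 of length 3:
v_1 = (0, -1, 0)ᵀ
v_2 = (0, -1, 1)ᵀ
v_3 = (1, 0, 0)ᵀ

Let N = A − (-3)·I. We want v_3 with N^3 v_3 = 0 but N^2 v_3 ≠ 0; then v_{j-1} := N · v_j for j = 3, …, 2.

Pick v_3 = (1, 0, 0)ᵀ.
Then v_2 = N · v_3 = (0, -1, 1)ᵀ.
Then v_1 = N · v_2 = (0, -1, 0)ᵀ.

Sanity check: (A − (-3)·I) v_1 = (0, 0, 0)ᵀ = 0. ✓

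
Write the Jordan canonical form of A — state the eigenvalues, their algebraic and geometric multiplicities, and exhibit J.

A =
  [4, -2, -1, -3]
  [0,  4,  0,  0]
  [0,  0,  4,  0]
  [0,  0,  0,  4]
J_2(4) ⊕ J_1(4) ⊕ J_1(4)

The characteristic polynomial is
  det(x·I − A) = x^4 - 16*x^3 + 96*x^2 - 256*x + 256 = (x - 4)^4

Eigenvalues and multiplicities (the geometric multiplicity of λ is n − rank(A − λI), which equals the number of Jordan blocks for λ):
  λ = 4: algebraic multiplicity = 4, geometric multiplicity = 3

Determining the block sizes for each eigenvalue:
  λ = 4: 3 blocks summing to 4 forces exactly one block of size 2 and the rest size 1 → block sizes [2, 1, 1]

Assembling the blocks gives a Jordan form
J =
  [4, 1, 0, 0]
  [0, 4, 0, 0]
  [0, 0, 4, 0]
  [0, 0, 0, 4]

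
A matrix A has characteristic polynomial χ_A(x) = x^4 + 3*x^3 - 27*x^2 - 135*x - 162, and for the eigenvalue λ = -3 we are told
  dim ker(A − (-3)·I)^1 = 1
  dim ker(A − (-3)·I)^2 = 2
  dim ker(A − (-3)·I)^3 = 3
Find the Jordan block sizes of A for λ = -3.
Block sizes for λ = -3: [3]

From the dimensions of kernels of powers, the number of Jordan blocks of size at least j is d_j − d_{j−1} where d_j = dim ker(N^j) (with d_0 = 0). Computing the differences gives [1, 1, 1].
The number of blocks of size exactly k is (#blocks of size ≥ k) − (#blocks of size ≥ k + 1), so the partition is: 1 block(s) of size 3.
In nonincreasing order the block sizes are [3].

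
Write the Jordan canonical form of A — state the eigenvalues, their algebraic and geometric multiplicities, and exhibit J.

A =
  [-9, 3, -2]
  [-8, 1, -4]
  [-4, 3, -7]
J_2(-5) ⊕ J_1(-5)

The characteristic polynomial is
  det(x·I − A) = x^3 + 15*x^2 + 75*x + 125 = (x + 5)^3

Eigenvalues and multiplicities (the geometric multiplicity of λ is n − rank(A − λI), which equals the number of Jordan blocks for λ):
  λ = -5: algebraic multiplicity = 3, geometric multiplicity = 2

Determining the block sizes for each eigenvalue:
  λ = -5: 2 blocks summing to 3 forces exactly one block of size 2 and the rest size 1 → block sizes [2, 1]

Assembling the blocks gives a Jordan form
J =
  [-5,  1,  0]
  [ 0, -5,  0]
  [ 0,  0, -5]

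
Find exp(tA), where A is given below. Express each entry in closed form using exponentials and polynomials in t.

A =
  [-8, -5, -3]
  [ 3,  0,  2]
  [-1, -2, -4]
e^{tA} =
  [2*t^2*exp(-4*t) - 4*t*exp(-4*t) + exp(-4*t), 3*t^2*exp(-4*t) - 5*t*exp(-4*t), t^2*exp(-4*t) - 3*t*exp(-4*t)]
  [-t^2*exp(-4*t) + 3*t*exp(-4*t), -3*t^2*exp(-4*t)/2 + 4*t*exp(-4*t) + exp(-4*t), -t^2*exp(-4*t)/2 + 2*t*exp(-4*t)]
  [-t^2*exp(-4*t) - t*exp(-4*t), -3*t^2*exp(-4*t)/2 - 2*t*exp(-4*t), -t^2*exp(-4*t)/2 + exp(-4*t)]

Strategy: write A = P · J · P⁻¹ where J is a Jordan canonical form, so e^{tA} = P · e^{tJ} · P⁻¹, and e^{tJ} can be computed block-by-block.

A has Jordan form
J =
  [-4,  1,  0]
  [ 0, -4,  1]
  [ 0,  0, -4]
(up to reordering of blocks).

Per-block formulas:
  For a 3×3 Jordan block J_3(-4): exp(t · J_3(-4)) = e^(-4t)·(I + t·N + (t^2/2)·N^2), where N is the 3×3 nilpotent shift.

After assembling e^{tJ} and conjugating by P, we get:

e^{tA} =
  [2*t^2*exp(-4*t) - 4*t*exp(-4*t) + exp(-4*t), 3*t^2*exp(-4*t) - 5*t*exp(-4*t), t^2*exp(-4*t) - 3*t*exp(-4*t)]
  [-t^2*exp(-4*t) + 3*t*exp(-4*t), -3*t^2*exp(-4*t)/2 + 4*t*exp(-4*t) + exp(-4*t), -t^2*exp(-4*t)/2 + 2*t*exp(-4*t)]
  [-t^2*exp(-4*t) - t*exp(-4*t), -3*t^2*exp(-4*t)/2 - 2*t*exp(-4*t), -t^2*exp(-4*t)/2 + exp(-4*t)]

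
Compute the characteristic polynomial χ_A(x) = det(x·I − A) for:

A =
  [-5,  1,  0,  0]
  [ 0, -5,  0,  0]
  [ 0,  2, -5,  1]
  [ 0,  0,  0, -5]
x^4 + 20*x^3 + 150*x^2 + 500*x + 625

Expanding det(x·I − A) (e.g. by cofactor expansion or by noting that A is similar to its Jordan form J, which has the same characteristic polynomial as A) gives
  χ_A(x) = x^4 + 20*x^3 + 150*x^2 + 500*x + 625
which factors as (x + 5)^4. The eigenvalues (with algebraic multiplicities) are λ = -5 with multiplicity 4.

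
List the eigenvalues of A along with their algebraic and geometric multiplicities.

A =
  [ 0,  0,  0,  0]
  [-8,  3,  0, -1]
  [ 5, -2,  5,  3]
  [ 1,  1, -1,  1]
λ = 0: alg = 1, geom = 1; λ = 3: alg = 3, geom = 1

Step 1 — factor the characteristic polynomial to read off the algebraic multiplicities:
  χ_A(x) = x*(x - 3)^3

Step 2 — compute geometric multiplicities via the rank-nullity identity g(λ) = n − rank(A − λI):
  rank(A − (0)·I) = 3, so dim ker(A − (0)·I) = n − 3 = 1
  rank(A − (3)·I) = 3, so dim ker(A − (3)·I) = n − 3 = 1

Summary:
  λ = 0: algebraic multiplicity = 1, geometric multiplicity = 1
  λ = 3: algebraic multiplicity = 3, geometric multiplicity = 1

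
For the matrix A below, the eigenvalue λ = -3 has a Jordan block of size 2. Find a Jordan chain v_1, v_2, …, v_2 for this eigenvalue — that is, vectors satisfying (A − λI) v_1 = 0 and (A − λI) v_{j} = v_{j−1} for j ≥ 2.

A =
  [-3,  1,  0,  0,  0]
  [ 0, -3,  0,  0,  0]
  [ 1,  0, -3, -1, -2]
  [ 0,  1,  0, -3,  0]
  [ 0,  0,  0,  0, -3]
A Jordan chain for λ = -3 of length 2:
v_1 = (0, 0, 1, 0, 0)ᵀ
v_2 = (1, 0, 0, 0, 0)ᵀ

Let N = A − (-3)·I. We want v_2 with N^2 v_2 = 0 but N^1 v_2 ≠ 0; then v_{j-1} := N · v_j for j = 2, …, 2.

Pick v_2 = (1, 0, 0, 0, 0)ᵀ.
Then v_1 = N · v_2 = (0, 0, 1, 0, 0)ᵀ.

Sanity check: (A − (-3)·I) v_1 = (0, 0, 0, 0, 0)ᵀ = 0. ✓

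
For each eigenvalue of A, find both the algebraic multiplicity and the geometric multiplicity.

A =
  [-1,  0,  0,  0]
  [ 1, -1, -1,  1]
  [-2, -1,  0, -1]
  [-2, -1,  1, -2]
λ = -1: alg = 4, geom = 2

Step 1 — factor the characteristic polynomial to read off the algebraic multiplicities:
  χ_A(x) = (x + 1)^4

Step 2 — compute geometric multiplicities via the rank-nullity identity g(λ) = n − rank(A − λI):
  rank(A − (-1)·I) = 2, so dim ker(A − (-1)·I) = n − 2 = 2

Summary:
  λ = -1: algebraic multiplicity = 4, geometric multiplicity = 2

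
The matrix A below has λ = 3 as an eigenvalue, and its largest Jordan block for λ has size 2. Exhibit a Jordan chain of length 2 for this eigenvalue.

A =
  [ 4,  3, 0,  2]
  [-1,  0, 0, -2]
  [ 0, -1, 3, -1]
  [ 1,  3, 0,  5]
A Jordan chain for λ = 3 of length 2:
v_1 = (1, -1, 0, 1)ᵀ
v_2 = (1, 0, 0, 0)ᵀ

Let N = A − (3)·I. We want v_2 with N^2 v_2 = 0 but N^1 v_2 ≠ 0; then v_{j-1} := N · v_j for j = 2, …, 2.

Pick v_2 = (1, 0, 0, 0)ᵀ.
Then v_1 = N · v_2 = (1, -1, 0, 1)ᵀ.

Sanity check: (A − (3)·I) v_1 = (0, 0, 0, 0)ᵀ = 0. ✓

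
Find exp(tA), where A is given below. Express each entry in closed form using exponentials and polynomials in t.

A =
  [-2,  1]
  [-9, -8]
e^{tA} =
  [3*t*exp(-5*t) + exp(-5*t), t*exp(-5*t)]
  [-9*t*exp(-5*t), -3*t*exp(-5*t) + exp(-5*t)]

Strategy: write A = P · J · P⁻¹ where J is a Jordan canonical form, so e^{tA} = P · e^{tJ} · P⁻¹, and e^{tJ} can be computed block-by-block.

A has Jordan form
J =
  [-5,  1]
  [ 0, -5]
(up to reordering of blocks).

Per-block formulas:
  For a 2×2 Jordan block J_2(-5): exp(t · J_2(-5)) = e^(-5t)·(I + t·N), where N is the 2×2 nilpotent shift.

After assembling e^{tJ} and conjugating by P, we get:

e^{tA} =
  [3*t*exp(-5*t) + exp(-5*t), t*exp(-5*t)]
  [-9*t*exp(-5*t), -3*t*exp(-5*t) + exp(-5*t)]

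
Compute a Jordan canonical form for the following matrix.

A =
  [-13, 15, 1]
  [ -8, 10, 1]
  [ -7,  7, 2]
J_1(-5) ⊕ J_2(2)

The characteristic polynomial is
  det(x·I − A) = x^3 + x^2 - 16*x + 20 = (x - 2)^2*(x + 5)

Eigenvalues and multiplicities (the geometric multiplicity of λ is n − rank(A − λI), which equals the number of Jordan blocks for λ):
  λ = -5: algebraic multiplicity = 1, geometric multiplicity = 1
  λ = 2: algebraic multiplicity = 2, geometric multiplicity = 1

Determining the block sizes for each eigenvalue:
  λ = -5: one block (gm = 1), so the single block has size am = 1 → block sizes [1]
  λ = 2: one block (gm = 1), so the single block has size am = 2 → block sizes [2]

Assembling the blocks gives a Jordan form
J =
  [-5, 0, 0]
  [ 0, 2, 1]
  [ 0, 0, 2]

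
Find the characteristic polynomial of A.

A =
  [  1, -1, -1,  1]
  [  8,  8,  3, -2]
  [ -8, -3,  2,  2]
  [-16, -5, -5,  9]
x^4 - 20*x^3 + 150*x^2 - 500*x + 625

Expanding det(x·I − A) (e.g. by cofactor expansion or by noting that A is similar to its Jordan form J, which has the same characteristic polynomial as A) gives
  χ_A(x) = x^4 - 20*x^3 + 150*x^2 - 500*x + 625
which factors as (x - 5)^4. The eigenvalues (with algebraic multiplicities) are λ = 5 with multiplicity 4.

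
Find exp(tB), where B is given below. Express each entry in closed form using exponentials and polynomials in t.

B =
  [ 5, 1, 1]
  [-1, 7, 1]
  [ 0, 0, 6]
e^{tB} =
  [-t*exp(6*t) + exp(6*t), t*exp(6*t), t*exp(6*t)]
  [-t*exp(6*t), t*exp(6*t) + exp(6*t), t*exp(6*t)]
  [0, 0, exp(6*t)]

Strategy: write B = P · J · P⁻¹ where J is a Jordan canonical form, so e^{tB} = P · e^{tJ} · P⁻¹, and e^{tJ} can be computed block-by-block.

B has Jordan form
J =
  [6, 1, 0]
  [0, 6, 0]
  [0, 0, 6]
(up to reordering of blocks).

Per-block formulas:
  For a 2×2 Jordan block J_2(6): exp(t · J_2(6)) = e^(6t)·(I + t·N), where N is the 2×2 nilpotent shift.
  For a 1×1 block at λ = 6: exp(t · [6]) = [e^(6t)].

After assembling e^{tJ} and conjugating by P, we get:

e^{tB} =
  [-t*exp(6*t) + exp(6*t), t*exp(6*t), t*exp(6*t)]
  [-t*exp(6*t), t*exp(6*t) + exp(6*t), t*exp(6*t)]
  [0, 0, exp(6*t)]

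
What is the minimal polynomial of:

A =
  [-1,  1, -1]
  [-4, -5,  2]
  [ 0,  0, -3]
x^2 + 6*x + 9

The characteristic polynomial is χ_A(x) = (x + 3)^3, so the eigenvalues are known. The minimal polynomial is
  m_A(x) = Π_λ (x − λ)^{k_λ}
where k_λ is the size of the *largest* Jordan block for λ (equivalently, the smallest k with (A − λI)^k v = 0 for every generalised eigenvector v of λ).

  λ = -3: largest Jordan block has size 2, contributing (x + 3)^2

So m_A(x) = (x + 3)^2 = x^2 + 6*x + 9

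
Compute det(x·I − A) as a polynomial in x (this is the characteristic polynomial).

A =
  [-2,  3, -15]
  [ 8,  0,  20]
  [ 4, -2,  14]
x^3 - 12*x^2 + 48*x - 64

Expanding det(x·I − A) (e.g. by cofactor expansion or by noting that A is similar to its Jordan form J, which has the same characteristic polynomial as A) gives
  χ_A(x) = x^3 - 12*x^2 + 48*x - 64
which factors as (x - 4)^3. The eigenvalues (with algebraic multiplicities) are λ = 4 with multiplicity 3.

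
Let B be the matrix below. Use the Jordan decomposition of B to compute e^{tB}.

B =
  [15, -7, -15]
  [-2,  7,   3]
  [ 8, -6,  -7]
e^{tB} =
  [-3*t^2*exp(5*t) + 10*t*exp(5*t) + exp(5*t), 3*t^2*exp(5*t) - 7*t*exp(5*t), 9*t^2*exp(5*t)/2 - 15*t*exp(5*t)]
  [-2*t*exp(5*t), 2*t*exp(5*t) + exp(5*t), 3*t*exp(5*t)]
  [-2*t^2*exp(5*t) + 8*t*exp(5*t), 2*t^2*exp(5*t) - 6*t*exp(5*t), 3*t^2*exp(5*t) - 12*t*exp(5*t) + exp(5*t)]

Strategy: write B = P · J · P⁻¹ where J is a Jordan canonical form, so e^{tB} = P · e^{tJ} · P⁻¹, and e^{tJ} can be computed block-by-block.

B has Jordan form
J =
  [5, 1, 0]
  [0, 5, 1]
  [0, 0, 5]
(up to reordering of blocks).

Per-block formulas:
  For a 3×3 Jordan block J_3(5): exp(t · J_3(5)) = e^(5t)·(I + t·N + (t^2/2)·N^2), where N is the 3×3 nilpotent shift.

After assembling e^{tJ} and conjugating by P, we get:

e^{tB} =
  [-3*t^2*exp(5*t) + 10*t*exp(5*t) + exp(5*t), 3*t^2*exp(5*t) - 7*t*exp(5*t), 9*t^2*exp(5*t)/2 - 15*t*exp(5*t)]
  [-2*t*exp(5*t), 2*t*exp(5*t) + exp(5*t), 3*t*exp(5*t)]
  [-2*t^2*exp(5*t) + 8*t*exp(5*t), 2*t^2*exp(5*t) - 6*t*exp(5*t), 3*t^2*exp(5*t) - 12*t*exp(5*t) + exp(5*t)]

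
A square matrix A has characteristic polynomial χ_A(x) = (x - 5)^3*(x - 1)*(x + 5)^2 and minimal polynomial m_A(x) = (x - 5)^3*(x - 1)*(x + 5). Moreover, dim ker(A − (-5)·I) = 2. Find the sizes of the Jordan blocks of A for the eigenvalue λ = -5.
Block sizes for λ = -5: [1, 1]

Step 1 — from the characteristic polynomial, algebraic multiplicity of λ = -5 is 2. From dim ker(A − (-5)·I) = 2, there are exactly 2 Jordan blocks for λ = -5.
Step 2 — from the minimal polynomial, the factor (x + 5) tells us the largest block for λ = -5 has size 1.
Step 3 — with total size 2, 2 blocks, and largest block 1, the block sizes (in nonincreasing order) are [1, 1].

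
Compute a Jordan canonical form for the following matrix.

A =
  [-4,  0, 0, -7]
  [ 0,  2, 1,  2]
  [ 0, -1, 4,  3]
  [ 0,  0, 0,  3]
J_1(-4) ⊕ J_3(3)

The characteristic polynomial is
  det(x·I − A) = x^4 - 5*x^3 - 9*x^2 + 81*x - 108 = (x - 3)^3*(x + 4)

Eigenvalues and multiplicities (the geometric multiplicity of λ is n − rank(A − λI), which equals the number of Jordan blocks for λ):
  λ = -4: algebraic multiplicity = 1, geometric multiplicity = 1
  λ = 3: algebraic multiplicity = 3, geometric multiplicity = 1

Determining the block sizes for each eigenvalue:
  λ = -4: one block (gm = 1), so the single block has size am = 1 → block sizes [1]
  λ = 3: one block (gm = 1), so the single block has size am = 3 → block sizes [3]

Assembling the blocks gives a Jordan form
J =
  [-4, 0, 0, 0]
  [ 0, 3, 1, 0]
  [ 0, 0, 3, 1]
  [ 0, 0, 0, 3]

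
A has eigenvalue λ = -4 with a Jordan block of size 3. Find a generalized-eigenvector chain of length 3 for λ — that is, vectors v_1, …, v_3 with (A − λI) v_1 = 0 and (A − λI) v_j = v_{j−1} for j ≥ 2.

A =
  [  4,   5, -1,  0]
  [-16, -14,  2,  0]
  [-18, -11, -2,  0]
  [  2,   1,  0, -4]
A Jordan chain for λ = -4 of length 3:
v_1 = (2, -4, -4, 0)ᵀ
v_2 = (8, -16, -18, 2)ᵀ
v_3 = (1, 0, 0, 0)ᵀ

Let N = A − (-4)·I. We want v_3 with N^3 v_3 = 0 but N^2 v_3 ≠ 0; then v_{j-1} := N · v_j for j = 3, …, 2.

Pick v_3 = (1, 0, 0, 0)ᵀ.
Then v_2 = N · v_3 = (8, -16, -18, 2)ᵀ.
Then v_1 = N · v_2 = (2, -4, -4, 0)ᵀ.

Sanity check: (A − (-4)·I) v_1 = (0, 0, 0, 0)ᵀ = 0. ✓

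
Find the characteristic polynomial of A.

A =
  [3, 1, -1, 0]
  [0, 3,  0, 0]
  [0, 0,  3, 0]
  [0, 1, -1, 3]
x^4 - 12*x^3 + 54*x^2 - 108*x + 81

Expanding det(x·I − A) (e.g. by cofactor expansion or by noting that A is similar to its Jordan form J, which has the same characteristic polynomial as A) gives
  χ_A(x) = x^4 - 12*x^3 + 54*x^2 - 108*x + 81
which factors as (x - 3)^4. The eigenvalues (with algebraic multiplicities) are λ = 3 with multiplicity 4.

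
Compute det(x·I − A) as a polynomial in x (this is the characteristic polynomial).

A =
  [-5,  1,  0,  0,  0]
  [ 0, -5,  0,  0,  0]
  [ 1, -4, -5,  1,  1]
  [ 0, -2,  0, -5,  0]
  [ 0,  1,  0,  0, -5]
x^5 + 25*x^4 + 250*x^3 + 1250*x^2 + 3125*x + 3125

Expanding det(x·I − A) (e.g. by cofactor expansion or by noting that A is similar to its Jordan form J, which has the same characteristic polynomial as A) gives
  χ_A(x) = x^5 + 25*x^4 + 250*x^3 + 1250*x^2 + 3125*x + 3125
which factors as (x + 5)^5. The eigenvalues (with algebraic multiplicities) are λ = -5 with multiplicity 5.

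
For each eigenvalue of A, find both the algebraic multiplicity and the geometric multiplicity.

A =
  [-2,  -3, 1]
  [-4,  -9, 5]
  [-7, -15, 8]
λ = -3: alg = 1, geom = 1; λ = 0: alg = 2, geom = 1

Step 1 — factor the characteristic polynomial to read off the algebraic multiplicities:
  χ_A(x) = x^2*(x + 3)

Step 2 — compute geometric multiplicities via the rank-nullity identity g(λ) = n − rank(A − λI):
  rank(A − (-3)·I) = 2, so dim ker(A − (-3)·I) = n − 2 = 1
  rank(A − (0)·I) = 2, so dim ker(A − (0)·I) = n − 2 = 1

Summary:
  λ = -3: algebraic multiplicity = 1, geometric multiplicity = 1
  λ = 0: algebraic multiplicity = 2, geometric multiplicity = 1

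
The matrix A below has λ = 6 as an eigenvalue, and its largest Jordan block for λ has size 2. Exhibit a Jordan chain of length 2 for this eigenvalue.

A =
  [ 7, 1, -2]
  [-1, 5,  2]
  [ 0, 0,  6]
A Jordan chain for λ = 6 of length 2:
v_1 = (1, -1, 0)ᵀ
v_2 = (1, 0, 0)ᵀ

Let N = A − (6)·I. We want v_2 with N^2 v_2 = 0 but N^1 v_2 ≠ 0; then v_{j-1} := N · v_j for j = 2, …, 2.

Pick v_2 = (1, 0, 0)ᵀ.
Then v_1 = N · v_2 = (1, -1, 0)ᵀ.

Sanity check: (A − (6)·I) v_1 = (0, 0, 0)ᵀ = 0. ✓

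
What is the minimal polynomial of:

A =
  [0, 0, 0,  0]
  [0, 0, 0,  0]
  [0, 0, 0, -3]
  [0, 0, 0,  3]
x^2 - 3*x

The characteristic polynomial is χ_A(x) = x^3*(x - 3), so the eigenvalues are known. The minimal polynomial is
  m_A(x) = Π_λ (x − λ)^{k_λ}
where k_λ is the size of the *largest* Jordan block for λ (equivalently, the smallest k with (A − λI)^k v = 0 for every generalised eigenvector v of λ).

  λ = 0: largest Jordan block has size 1, contributing (x − 0)
  λ = 3: largest Jordan block has size 1, contributing (x − 3)

So m_A(x) = x*(x - 3) = x^2 - 3*x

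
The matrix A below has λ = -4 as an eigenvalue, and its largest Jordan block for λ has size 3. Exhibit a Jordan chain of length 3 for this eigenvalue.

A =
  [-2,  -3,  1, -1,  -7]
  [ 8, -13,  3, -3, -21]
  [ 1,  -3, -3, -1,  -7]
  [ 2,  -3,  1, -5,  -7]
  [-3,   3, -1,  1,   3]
A Jordan chain for λ = -4 of length 3:
v_1 = (0, 4, -2, 0, -2)ᵀ
v_2 = (2, 8, 1, 2, -3)ᵀ
v_3 = (1, 0, 0, 0, 0)ᵀ

Let N = A − (-4)·I. We want v_3 with N^3 v_3 = 0 but N^2 v_3 ≠ 0; then v_{j-1} := N · v_j for j = 3, …, 2.

Pick v_3 = (1, 0, 0, 0, 0)ᵀ.
Then v_2 = N · v_3 = (2, 8, 1, 2, -3)ᵀ.
Then v_1 = N · v_2 = (0, 4, -2, 0, -2)ᵀ.

Sanity check: (A − (-4)·I) v_1 = (0, 0, 0, 0, 0)ᵀ = 0. ✓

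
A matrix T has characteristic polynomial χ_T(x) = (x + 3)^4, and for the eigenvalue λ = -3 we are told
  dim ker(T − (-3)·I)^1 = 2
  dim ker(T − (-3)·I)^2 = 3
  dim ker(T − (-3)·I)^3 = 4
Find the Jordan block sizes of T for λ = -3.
Block sizes for λ = -3: [3, 1]

From the dimensions of kernels of powers, the number of Jordan blocks of size at least j is d_j − d_{j−1} where d_j = dim ker(N^j) (with d_0 = 0). Computing the differences gives [2, 1, 1].
The number of blocks of size exactly k is (#blocks of size ≥ k) − (#blocks of size ≥ k + 1), so the partition is: 1 block(s) of size 1, 1 block(s) of size 3.
In nonincreasing order the block sizes are [3, 1].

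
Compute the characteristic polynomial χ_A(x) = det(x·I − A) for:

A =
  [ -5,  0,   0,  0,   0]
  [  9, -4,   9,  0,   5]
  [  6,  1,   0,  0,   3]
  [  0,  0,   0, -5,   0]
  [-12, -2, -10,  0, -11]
x^5 + 25*x^4 + 250*x^3 + 1250*x^2 + 3125*x + 3125

Expanding det(x·I − A) (e.g. by cofactor expansion or by noting that A is similar to its Jordan form J, which has the same characteristic polynomial as A) gives
  χ_A(x) = x^5 + 25*x^4 + 250*x^3 + 1250*x^2 + 3125*x + 3125
which factors as (x + 5)^5. The eigenvalues (with algebraic multiplicities) are λ = -5 with multiplicity 5.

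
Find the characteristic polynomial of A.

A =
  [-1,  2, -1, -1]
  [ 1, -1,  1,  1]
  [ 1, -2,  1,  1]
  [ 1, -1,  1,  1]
x^4

Expanding det(x·I − A) (e.g. by cofactor expansion or by noting that A is similar to its Jordan form J, which has the same characteristic polynomial as A) gives
  χ_A(x) = x^4
which factors as x^4. The eigenvalues (with algebraic multiplicities) are λ = 0 with multiplicity 4.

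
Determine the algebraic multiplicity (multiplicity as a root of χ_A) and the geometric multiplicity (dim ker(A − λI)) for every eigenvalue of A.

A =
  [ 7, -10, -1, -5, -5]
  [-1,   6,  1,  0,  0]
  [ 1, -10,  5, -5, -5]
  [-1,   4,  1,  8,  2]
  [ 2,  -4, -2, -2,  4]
λ = 6: alg = 5, geom = 3

Step 1 — factor the characteristic polynomial to read off the algebraic multiplicities:
  χ_A(x) = (x - 6)^5

Step 2 — compute geometric multiplicities via the rank-nullity identity g(λ) = n − rank(A − λI):
  rank(A − (6)·I) = 2, so dim ker(A − (6)·I) = n − 2 = 3

Summary:
  λ = 6: algebraic multiplicity = 5, geometric multiplicity = 3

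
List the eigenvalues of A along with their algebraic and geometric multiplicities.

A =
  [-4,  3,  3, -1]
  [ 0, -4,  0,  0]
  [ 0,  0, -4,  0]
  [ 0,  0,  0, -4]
λ = -4: alg = 4, geom = 3

Step 1 — factor the characteristic polynomial to read off the algebraic multiplicities:
  χ_A(x) = (x + 4)^4

Step 2 — compute geometric multiplicities via the rank-nullity identity g(λ) = n − rank(A − λI):
  rank(A − (-4)·I) = 1, so dim ker(A − (-4)·I) = n − 1 = 3

Summary:
  λ = -4: algebraic multiplicity = 4, geometric multiplicity = 3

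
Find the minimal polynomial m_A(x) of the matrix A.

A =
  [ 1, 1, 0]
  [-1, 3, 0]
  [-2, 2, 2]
x^2 - 4*x + 4

The characteristic polynomial is χ_A(x) = (x - 2)^3, so the eigenvalues are known. The minimal polynomial is
  m_A(x) = Π_λ (x − λ)^{k_λ}
where k_λ is the size of the *largest* Jordan block for λ (equivalently, the smallest k with (A − λI)^k v = 0 for every generalised eigenvector v of λ).

  λ = 2: largest Jordan block has size 2, contributing (x − 2)^2

So m_A(x) = (x - 2)^2 = x^2 - 4*x + 4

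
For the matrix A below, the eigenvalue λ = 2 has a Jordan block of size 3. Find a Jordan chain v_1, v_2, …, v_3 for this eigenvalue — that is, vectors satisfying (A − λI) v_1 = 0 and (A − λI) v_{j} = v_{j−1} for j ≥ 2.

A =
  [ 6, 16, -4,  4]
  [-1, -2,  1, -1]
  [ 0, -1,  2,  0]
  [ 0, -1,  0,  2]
A Jordan chain for λ = 2 of length 3:
v_1 = (0, 0, 1, 1)ᵀ
v_2 = (4, -1, 0, 0)ᵀ
v_3 = (1, 0, 0, 0)ᵀ

Let N = A − (2)·I. We want v_3 with N^3 v_3 = 0 but N^2 v_3 ≠ 0; then v_{j-1} := N · v_j for j = 3, …, 2.

Pick v_3 = (1, 0, 0, 0)ᵀ.
Then v_2 = N · v_3 = (4, -1, 0, 0)ᵀ.
Then v_1 = N · v_2 = (0, 0, 1, 1)ᵀ.

Sanity check: (A − (2)·I) v_1 = (0, 0, 0, 0)ᵀ = 0. ✓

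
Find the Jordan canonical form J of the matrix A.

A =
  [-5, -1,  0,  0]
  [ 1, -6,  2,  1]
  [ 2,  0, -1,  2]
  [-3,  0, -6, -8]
J_3(-5) ⊕ J_1(-5)

The characteristic polynomial is
  det(x·I − A) = x^4 + 20*x^3 + 150*x^2 + 500*x + 625 = (x + 5)^4

Eigenvalues and multiplicities (the geometric multiplicity of λ is n − rank(A − λI), which equals the number of Jordan blocks for λ):
  λ = -5: algebraic multiplicity = 4, geometric multiplicity = 2

Determining the block sizes for each eigenvalue:
  λ = -5: with am = 4 and gm = 2, the partition is not yet determined (e.g. several partitions of 4 into 2 parts exist). Let N = A − (-5)·I. Computing rank(N^1) = 2, rank(N^2) = 1, rank(N^3) = 0; the number of blocks of size ≥ j is rank(N^{j−1}) − rank(N^j), giving [2, 1, 1]. So we have 1 block(s) of size 3, 1 block(s) of size 1 → block sizes [3, 1]

Assembling the blocks gives a Jordan form
J =
  [-5,  1,  0,  0]
  [ 0, -5,  1,  0]
  [ 0,  0, -5,  0]
  [ 0,  0,  0, -5]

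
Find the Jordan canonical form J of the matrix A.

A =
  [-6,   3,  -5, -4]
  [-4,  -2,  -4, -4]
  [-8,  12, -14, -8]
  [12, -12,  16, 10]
J_2(-4) ⊕ J_1(-2) ⊕ J_1(-2)

The characteristic polynomial is
  det(x·I − A) = x^4 + 12*x^3 + 52*x^2 + 96*x + 64 = (x + 2)^2*(x + 4)^2

Eigenvalues and multiplicities (the geometric multiplicity of λ is n − rank(A − λI), which equals the number of Jordan blocks for λ):
  λ = -4: algebraic multiplicity = 2, geometric multiplicity = 1
  λ = -2: algebraic multiplicity = 2, geometric multiplicity = 2

Determining the block sizes for each eigenvalue:
  λ = -4: one block (gm = 1), so the single block has size am = 2 → block sizes [2]
  λ = -2: gm = am = 2, so every block has size 1 → block sizes [1, 1]

Assembling the blocks gives a Jordan form
J =
  [-4,  1,  0,  0]
  [ 0, -4,  0,  0]
  [ 0,  0, -2,  0]
  [ 0,  0,  0, -2]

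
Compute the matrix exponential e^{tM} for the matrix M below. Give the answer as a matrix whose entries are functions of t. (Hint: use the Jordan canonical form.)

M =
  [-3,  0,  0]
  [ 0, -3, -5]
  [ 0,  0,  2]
e^{tM} =
  [exp(-3*t), 0, 0]
  [0, exp(-3*t), -exp(2*t) + exp(-3*t)]
  [0, 0, exp(2*t)]

Strategy: write M = P · J · P⁻¹ where J is a Jordan canonical form, so e^{tM} = P · e^{tJ} · P⁻¹, and e^{tJ} can be computed block-by-block.

M has Jordan form
J =
  [-3,  0, 0]
  [ 0, -3, 0]
  [ 0,  0, 2]
(up to reordering of blocks).

Per-block formulas:
  For a 1×1 block at λ = -3: exp(t · [-3]) = [e^(-3t)].
  For a 1×1 block at λ = 2: exp(t · [2]) = [e^(2t)].

After assembling e^{tJ} and conjugating by P, we get:

e^{tM} =
  [exp(-3*t), 0, 0]
  [0, exp(-3*t), -exp(2*t) + exp(-3*t)]
  [0, 0, exp(2*t)]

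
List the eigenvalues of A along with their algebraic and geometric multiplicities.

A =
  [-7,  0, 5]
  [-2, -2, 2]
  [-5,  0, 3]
λ = -2: alg = 3, geom = 2

Step 1 — factor the characteristic polynomial to read off the algebraic multiplicities:
  χ_A(x) = (x + 2)^3

Step 2 — compute geometric multiplicities via the rank-nullity identity g(λ) = n − rank(A − λI):
  rank(A − (-2)·I) = 1, so dim ker(A − (-2)·I) = n − 1 = 2

Summary:
  λ = -2: algebraic multiplicity = 3, geometric multiplicity = 2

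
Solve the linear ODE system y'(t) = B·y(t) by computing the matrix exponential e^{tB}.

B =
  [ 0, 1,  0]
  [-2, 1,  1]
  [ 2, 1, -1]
e^{tB} =
  [1 - t^2, t^2/2 + t, t^2/2]
  [-2*t, t + 1, t]
  [-2*t^2 + 2*t, t^2 + t, t^2 - t + 1]

Strategy: write B = P · J · P⁻¹ where J is a Jordan canonical form, so e^{tB} = P · e^{tJ} · P⁻¹, and e^{tJ} can be computed block-by-block.

B has Jordan form
J =
  [0, 1, 0]
  [0, 0, 1]
  [0, 0, 0]
(up to reordering of blocks).

Per-block formulas:
  For a 3×3 Jordan block J_3(0): exp(t · J_3(0)) = e^(0t)·(I + t·N + (t^2/2)·N^2), where N is the 3×3 nilpotent shift.

After assembling e^{tJ} and conjugating by P, we get:

e^{tB} =
  [1 - t^2, t^2/2 + t, t^2/2]
  [-2*t, t + 1, t]
  [-2*t^2 + 2*t, t^2 + t, t^2 - t + 1]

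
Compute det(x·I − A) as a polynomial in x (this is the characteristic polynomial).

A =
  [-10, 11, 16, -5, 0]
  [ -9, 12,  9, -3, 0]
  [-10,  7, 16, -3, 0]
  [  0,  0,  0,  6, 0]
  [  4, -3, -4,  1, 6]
x^5 - 30*x^4 + 360*x^3 - 2160*x^2 + 6480*x - 7776

Expanding det(x·I − A) (e.g. by cofactor expansion or by noting that A is similar to its Jordan form J, which has the same characteristic polynomial as A) gives
  χ_A(x) = x^5 - 30*x^4 + 360*x^3 - 2160*x^2 + 6480*x - 7776
which factors as (x - 6)^5. The eigenvalues (with algebraic multiplicities) are λ = 6 with multiplicity 5.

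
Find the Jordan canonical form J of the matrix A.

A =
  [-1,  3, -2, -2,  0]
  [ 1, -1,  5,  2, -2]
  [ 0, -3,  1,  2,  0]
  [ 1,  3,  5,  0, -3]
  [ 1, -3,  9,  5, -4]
J_3(-1) ⊕ J_2(-1)

The characteristic polynomial is
  det(x·I − A) = x^5 + 5*x^4 + 10*x^3 + 10*x^2 + 5*x + 1 = (x + 1)^5

Eigenvalues and multiplicities (the geometric multiplicity of λ is n − rank(A − λI), which equals the number of Jordan blocks for λ):
  λ = -1: algebraic multiplicity = 5, geometric multiplicity = 2

Determining the block sizes for each eigenvalue:
  λ = -1: with am = 5 and gm = 2, the partition is not yet determined (e.g. several partitions of 5 into 2 parts exist). Let N = A − (-1)·I. Computing rank(N^1) = 3, rank(N^2) = 1, rank(N^3) = 0; the number of blocks of size ≥ j is rank(N^{j−1}) − rank(N^j), giving [2, 2, 1]. So we have 1 block(s) of size 3, 1 block(s) of size 2 → block sizes [3, 2]

Assembling the blocks gives a Jordan form
J =
  [-1,  1,  0,  0,  0]
  [ 0, -1,  1,  0,  0]
  [ 0,  0, -1,  0,  0]
  [ 0,  0,  0, -1,  1]
  [ 0,  0,  0,  0, -1]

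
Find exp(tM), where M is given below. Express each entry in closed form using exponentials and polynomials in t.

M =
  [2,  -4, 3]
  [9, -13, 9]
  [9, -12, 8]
e^{tM} =
  [3*t*exp(-t) + exp(-t), -4*t*exp(-t), 3*t*exp(-t)]
  [9*t*exp(-t), -12*t*exp(-t) + exp(-t), 9*t*exp(-t)]
  [9*t*exp(-t), -12*t*exp(-t), 9*t*exp(-t) + exp(-t)]

Strategy: write M = P · J · P⁻¹ where J is a Jordan canonical form, so e^{tM} = P · e^{tJ} · P⁻¹, and e^{tJ} can be computed block-by-block.

M has Jordan form
J =
  [-1,  1,  0]
  [ 0, -1,  0]
  [ 0,  0, -1]
(up to reordering of blocks).

Per-block formulas:
  For a 1×1 block at λ = -1: exp(t · [-1]) = [e^(-1t)].
  For a 2×2 Jordan block J_2(-1): exp(t · J_2(-1)) = e^(-1t)·(I + t·N), where N is the 2×2 nilpotent shift.

After assembling e^{tJ} and conjugating by P, we get:

e^{tM} =
  [3*t*exp(-t) + exp(-t), -4*t*exp(-t), 3*t*exp(-t)]
  [9*t*exp(-t), -12*t*exp(-t) + exp(-t), 9*t*exp(-t)]
  [9*t*exp(-t), -12*t*exp(-t), 9*t*exp(-t) + exp(-t)]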